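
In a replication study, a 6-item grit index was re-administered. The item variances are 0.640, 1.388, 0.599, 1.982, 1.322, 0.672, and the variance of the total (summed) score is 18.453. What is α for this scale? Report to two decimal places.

sum of item variances = 0.640 + 1.388 + 0.599 + 1.982 + 1.322 + 0.672 = 6.603
α = (k/(k−1))·(1 − sum of item variances/σ²_T) = (6/5)·(1 − 6.603/18.453) = 0.77

α = 0.77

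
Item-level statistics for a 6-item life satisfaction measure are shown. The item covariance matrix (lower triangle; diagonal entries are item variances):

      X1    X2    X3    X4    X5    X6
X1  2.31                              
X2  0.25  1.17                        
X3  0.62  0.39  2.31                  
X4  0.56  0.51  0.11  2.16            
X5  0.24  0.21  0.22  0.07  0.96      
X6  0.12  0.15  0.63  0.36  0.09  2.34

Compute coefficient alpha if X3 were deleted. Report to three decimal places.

Remaining items: X1, X2, X4, X5, X6 (k = 5).
sum of item variances = 2.31 + 1.17 + 2.16 + 0.96 + 2.34 = 8.94
total variance = 8.94 + 2 × 2.56 = 14.06
α (item deleted) = (5/4)·(1 − 8.94/14.06) = 0.455

coefficient alpha = 0.455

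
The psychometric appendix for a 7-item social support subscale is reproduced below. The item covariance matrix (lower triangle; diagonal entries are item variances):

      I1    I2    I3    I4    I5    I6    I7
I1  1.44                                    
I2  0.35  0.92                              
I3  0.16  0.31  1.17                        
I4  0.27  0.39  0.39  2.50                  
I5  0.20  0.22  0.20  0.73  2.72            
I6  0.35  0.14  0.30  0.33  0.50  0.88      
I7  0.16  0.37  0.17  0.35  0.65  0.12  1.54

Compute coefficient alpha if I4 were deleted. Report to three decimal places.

Remaining items: I1, I2, I3, I5, I6, I7 (k = 6).
ΣVar(i) = 1.44 + 0.92 + 1.17 + 2.72 + 0.88 + 1.54 = 8.67
total variance = 8.67 + 2 × 4.20 = 17.07
α (item deleted) = (6/5)·(1 − 8.67/17.07) = 0.591

coefficient alpha = 0.591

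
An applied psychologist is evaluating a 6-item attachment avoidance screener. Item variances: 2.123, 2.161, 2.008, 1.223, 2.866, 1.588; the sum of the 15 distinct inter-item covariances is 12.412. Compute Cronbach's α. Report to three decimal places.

ΣVar(i) = 2.123 + 2.161 + 2.008 + 1.223 + 2.866 + 1.588 = 11.969
Sum of distinct covariances = 12.412
Var(T) = ΣVar(i) + 2·Σcov = 11.969 + 2 × 12.412 = 36.793
α = (6/5)·(1 − 11.969/36.793) = 0.810

α = 0.810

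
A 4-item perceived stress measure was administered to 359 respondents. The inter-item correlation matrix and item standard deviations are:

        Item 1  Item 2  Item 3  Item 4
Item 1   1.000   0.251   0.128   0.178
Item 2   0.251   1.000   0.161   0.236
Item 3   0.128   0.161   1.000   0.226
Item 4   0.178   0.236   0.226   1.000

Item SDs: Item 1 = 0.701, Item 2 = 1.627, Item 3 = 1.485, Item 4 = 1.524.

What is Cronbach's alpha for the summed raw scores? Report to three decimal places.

α = 0.471

Σσ²ᵢ = 0.701² + 1.627² + 1.485² + 1.524² = 7.6663
Covariances σ_ij = r_ij · s_i · s_j:
  σ(Item 1,Item 2) = 0.251 × 0.701 × 1.627 = 0.2863
  σ(Item 1,Item 3) = 0.128 × 0.701 × 1.485 = 0.1332
  σ(Item 1,Item 4) = 0.178 × 0.701 × 1.524 = 0.1902
  σ(Item 2,Item 3) = 0.161 × 1.627 × 1.485 = 0.3890
  σ(Item 2,Item 4) = 0.236 × 1.627 × 1.524 = 0.5852
  σ(Item 3,Item 4) = 0.226 × 1.485 × 1.524 = 0.5115
σ²_T = Σσ²ᵢ + 2·Σσ_ij = 7.6663 + 2 × 2.0954 = 11.8571
α = (4/3)·(1 − 7.6663/11.8571) = 0.471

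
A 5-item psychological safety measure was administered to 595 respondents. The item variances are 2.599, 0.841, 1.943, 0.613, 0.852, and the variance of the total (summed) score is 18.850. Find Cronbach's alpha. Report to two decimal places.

Σσ²ᵢ = 2.599 + 0.841 + 1.943 + 0.613 + 0.852 = 6.848
α = (k/(k−1))·(1 − Σσ²ᵢ/σ²_total) = (5/4)·(1 − 6.848/18.850) = 0.80

α = 0.80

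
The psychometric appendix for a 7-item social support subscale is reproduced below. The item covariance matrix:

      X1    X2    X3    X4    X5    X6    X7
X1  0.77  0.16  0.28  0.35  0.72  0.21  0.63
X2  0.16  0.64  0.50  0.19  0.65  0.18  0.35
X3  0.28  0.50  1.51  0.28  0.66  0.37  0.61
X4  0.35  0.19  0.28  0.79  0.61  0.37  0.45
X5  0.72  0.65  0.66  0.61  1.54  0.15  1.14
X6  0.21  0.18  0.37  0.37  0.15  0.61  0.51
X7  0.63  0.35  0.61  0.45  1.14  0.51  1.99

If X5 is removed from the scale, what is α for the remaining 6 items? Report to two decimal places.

Remaining items: X1, X2, X3, X4, X6, X7 (k = 6).
Σσᵢ² = 0.77 + 0.64 + 1.51 + 0.79 + 0.61 + 1.99 = 6.31
total variance = 6.31 + 2 × 5.44 = 17.19
α (item deleted) = (6/5)·(1 − 6.31/17.19) = 0.76

α = 0.76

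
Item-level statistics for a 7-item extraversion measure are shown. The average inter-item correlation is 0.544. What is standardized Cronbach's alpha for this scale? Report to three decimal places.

Standardized α = k·r̄ / (1 + (k−1)·r̄) = 7 × 0.544 / (1 + 6 × 0.544)
  = 3.8080 / 4.2640 = 0.893

standardized Cronbach's alpha = 0.893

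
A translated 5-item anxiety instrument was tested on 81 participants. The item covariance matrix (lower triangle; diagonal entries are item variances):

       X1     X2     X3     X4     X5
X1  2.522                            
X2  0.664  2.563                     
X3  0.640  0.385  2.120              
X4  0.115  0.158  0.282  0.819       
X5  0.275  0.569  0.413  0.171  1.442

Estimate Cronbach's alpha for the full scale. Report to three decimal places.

Cronbach's alpha = 0.546

Σσᵢ² = 2.522 + 2.563 + 2.120 + 0.819 + 1.442 = 9.466
Sum of the distinct covariances = 3.672
σ²_T = 9.466 + 2 × 3.672 = 16.810
α = (k/(k−1))·(1 − Σσᵢ²/σ²_T) = (5/4)·(1 − 9.466/16.810) = 0.546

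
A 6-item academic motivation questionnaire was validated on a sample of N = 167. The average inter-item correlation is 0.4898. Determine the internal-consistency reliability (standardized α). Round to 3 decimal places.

α = 0.852

Standardized α = k·r̄ / (1 + (k−1)·r̄) = 6 × 0.4898 / (1 + 5 × 0.4898)
  = 2.9388 / 3.4490 = 0.852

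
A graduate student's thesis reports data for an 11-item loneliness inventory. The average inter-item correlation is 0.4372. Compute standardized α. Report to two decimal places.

Standardized α = k·r̄ / (1 + (k−1)·r̄) = 11 × 0.4372 / (1 + 10 × 0.4372)
  = 4.8092 / 5.3720 = 0.90

standardized α = 0.90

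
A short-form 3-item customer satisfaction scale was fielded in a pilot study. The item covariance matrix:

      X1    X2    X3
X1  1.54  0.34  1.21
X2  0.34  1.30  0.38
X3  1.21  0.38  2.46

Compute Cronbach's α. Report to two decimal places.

Σσ²ᵢ = 1.54 + 1.30 + 2.46 = 5.30
Sum of off-diagonal covariances = 1.93
total variance = 5.30 + 2 × 1.93 = 9.16
α = (k/(k−1))·(1 − Σσ²ᵢ/total variance) = (3/2)·(1 − 5.30/9.16) = 0.63

Cronbach's α = 0.63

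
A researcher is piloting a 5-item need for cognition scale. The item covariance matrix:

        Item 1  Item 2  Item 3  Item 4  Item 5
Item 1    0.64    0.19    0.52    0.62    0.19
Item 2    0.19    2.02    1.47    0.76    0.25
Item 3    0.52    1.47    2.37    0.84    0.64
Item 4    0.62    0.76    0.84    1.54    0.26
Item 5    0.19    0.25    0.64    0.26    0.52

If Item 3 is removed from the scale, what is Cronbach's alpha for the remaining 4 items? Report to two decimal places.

Remaining items: Item 1, Item 2, Item 4, Item 5 (k = 4).
Σσᵢ² = 0.64 + 2.02 + 1.54 + 0.52 = 4.72
σ²_T = 4.72 + 2 × 2.27 = 9.26
α (item deleted) = (4/3)·(1 − 4.72/9.26) = 0.65

α = 0.65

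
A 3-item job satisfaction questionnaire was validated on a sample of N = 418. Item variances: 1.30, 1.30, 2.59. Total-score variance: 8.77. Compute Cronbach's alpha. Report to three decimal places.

Σσᵢ² = 1.30 + 1.30 + 2.59 = 5.19
α = (k/(k−1))·(1 − Σσᵢ²/Var(T)) = (3/2)·(1 − 5.19/8.77) = 0.612

α = 0.612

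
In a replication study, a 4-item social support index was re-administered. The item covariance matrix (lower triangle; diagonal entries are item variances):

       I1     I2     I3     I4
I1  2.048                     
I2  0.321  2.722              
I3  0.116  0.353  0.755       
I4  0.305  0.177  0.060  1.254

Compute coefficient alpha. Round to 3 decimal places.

coefficient alpha = 0.376

ΣVar(i) = 2.048 + 2.722 + 0.755 + 1.254 = 6.779
Sum of off-diagonal covariances = 1.332
σ²_T = 6.779 + 2 × 1.332 = 9.443
α = (k/(k−1))·(1 − ΣVar(i)/σ²_T) = (4/3)·(1 − 6.779/9.443) = 0.376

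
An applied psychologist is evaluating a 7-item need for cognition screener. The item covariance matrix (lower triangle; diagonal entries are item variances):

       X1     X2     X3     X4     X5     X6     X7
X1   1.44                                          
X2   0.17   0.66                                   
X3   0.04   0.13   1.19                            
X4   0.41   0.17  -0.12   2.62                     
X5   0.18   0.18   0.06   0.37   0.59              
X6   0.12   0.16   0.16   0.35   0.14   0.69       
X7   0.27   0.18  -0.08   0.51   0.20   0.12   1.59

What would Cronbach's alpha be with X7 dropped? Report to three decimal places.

Cronbach's alpha = 0.495

Remaining items: X1, X2, X3, X4, X5, X6 (k = 6).
ΣVar(i) = 1.44 + 0.66 + 1.19 + 2.62 + 0.59 + 0.69 = 7.19
Var(T) = 7.19 + 2 × 2.52 = 12.23
α (item deleted) = (6/5)·(1 − 7.19/12.23) = 0.495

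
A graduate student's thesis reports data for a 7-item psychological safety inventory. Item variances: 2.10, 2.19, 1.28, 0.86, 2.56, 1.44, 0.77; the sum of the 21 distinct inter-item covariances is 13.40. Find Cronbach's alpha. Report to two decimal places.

sum of item variances = 2.10 + 2.19 + 1.28 + 0.86 + 2.56 + 1.44 + 0.77 = 11.20
Sum of distinct covariances = 13.40
σ²_total = sum of item variances + 2·Σcov = 11.20 + 2 × 13.40 = 38.00
α = (7/6)·(1 − 11.20/38.00) = 0.82

Cronbach's alpha = 0.82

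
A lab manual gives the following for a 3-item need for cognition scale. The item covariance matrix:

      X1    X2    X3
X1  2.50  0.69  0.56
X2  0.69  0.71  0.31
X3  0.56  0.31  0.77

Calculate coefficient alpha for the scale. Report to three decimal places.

Σσ²ᵢ = 2.50 + 0.71 + 0.77 = 3.98
Sum of the distinct covariances = 1.56
σ²_T = 3.98 + 2 × 1.56 = 7.10
α = (k/(k−1))·(1 − Σσ²ᵢ/σ²_T) = (3/2)·(1 − 3.98/7.10) = 0.659

coefficient alpha = 0.659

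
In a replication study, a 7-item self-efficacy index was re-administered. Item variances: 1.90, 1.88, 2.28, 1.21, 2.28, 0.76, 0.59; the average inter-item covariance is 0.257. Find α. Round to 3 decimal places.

α = 0.580

Σσᵢ² = 1.90 + 1.88 + 2.28 + 1.21 + 2.28 + 0.76 + 0.59 = 10.90
Sum of the 21 distinct covariances = 21 × 0.257 = 5.397
σ²_T = Σσᵢ² + 2·Σcov = 10.90 + 2 × 5.397 = 21.694
α = (7/6)·(1 − 10.90/21.694) = 0.580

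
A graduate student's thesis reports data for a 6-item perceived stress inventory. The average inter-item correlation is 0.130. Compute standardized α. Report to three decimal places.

Standardized α = k·r̄ / (1 + (k−1)·r̄) = 6 × 0.130 / (1 + 5 × 0.130)
  = 0.7800 / 1.6500 = 0.473

α = 0.473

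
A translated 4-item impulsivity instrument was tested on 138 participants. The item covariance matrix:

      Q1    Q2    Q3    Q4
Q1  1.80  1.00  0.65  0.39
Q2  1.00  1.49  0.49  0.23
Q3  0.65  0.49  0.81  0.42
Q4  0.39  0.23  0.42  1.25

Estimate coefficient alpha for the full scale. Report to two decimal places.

sum of item variances = 1.80 + 1.49 + 0.81 + 1.25 = 5.35
Σ_{i<j} σ_ij = 3.18
σ²_T = 5.35 + 2 × 3.18 = 11.71
α = (k/(k−1))·(1 − sum of item variances/σ²_T) = (4/3)·(1 − 5.35/11.71) = 0.72

coefficient alpha = 0.72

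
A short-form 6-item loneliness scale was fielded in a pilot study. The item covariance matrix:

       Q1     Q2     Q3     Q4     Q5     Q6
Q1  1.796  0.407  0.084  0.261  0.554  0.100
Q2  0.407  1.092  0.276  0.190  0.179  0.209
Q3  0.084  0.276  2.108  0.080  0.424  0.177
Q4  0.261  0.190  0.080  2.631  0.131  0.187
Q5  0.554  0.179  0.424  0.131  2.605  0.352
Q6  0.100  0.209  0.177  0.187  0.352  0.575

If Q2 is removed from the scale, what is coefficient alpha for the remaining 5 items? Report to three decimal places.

α = 0.408

Remaining items: Q1, Q3, Q4, Q5, Q6 (k = 5).
Σσᵢ² = 1.796 + 2.108 + 2.631 + 2.605 + 0.575 = 9.715
total variance = 9.715 + 2 × 2.350 = 14.415
α (item deleted) = (5/4)·(1 − 9.715/14.415) = 0.408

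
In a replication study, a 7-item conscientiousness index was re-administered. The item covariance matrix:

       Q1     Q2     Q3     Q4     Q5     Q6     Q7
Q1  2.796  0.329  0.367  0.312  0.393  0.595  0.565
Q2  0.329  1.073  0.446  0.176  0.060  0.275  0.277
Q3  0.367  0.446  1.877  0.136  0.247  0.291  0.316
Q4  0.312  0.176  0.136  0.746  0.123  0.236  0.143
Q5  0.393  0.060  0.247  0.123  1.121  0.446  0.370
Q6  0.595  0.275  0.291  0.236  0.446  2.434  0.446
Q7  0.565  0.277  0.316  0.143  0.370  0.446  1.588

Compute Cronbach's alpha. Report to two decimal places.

Cronbach's alpha = 0.62

Σσ²ᵢ = 2.796 + 1.073 + 1.877 + 0.746 + 1.121 + 2.434 + 1.588 = 11.635
Sum of the distinct covariances = 6.549
σ²_total = 11.635 + 2 × 6.549 = 24.733
α = (k/(k−1))·(1 − Σσ²ᵢ/σ²_total) = (7/6)·(1 − 11.635/24.733) = 0.62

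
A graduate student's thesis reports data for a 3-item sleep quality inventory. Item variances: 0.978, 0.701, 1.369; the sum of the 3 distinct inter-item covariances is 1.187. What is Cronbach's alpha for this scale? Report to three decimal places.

Cronbach's alpha = 0.657

Σσᵢ² = 0.978 + 0.701 + 1.369 = 3.048
Sum of distinct covariances = 1.187
total variance = Σσᵢ² + 2·Σcov = 3.048 + 2 × 1.187 = 5.422
α = (3/2)·(1 − 3.048/5.422) = 0.657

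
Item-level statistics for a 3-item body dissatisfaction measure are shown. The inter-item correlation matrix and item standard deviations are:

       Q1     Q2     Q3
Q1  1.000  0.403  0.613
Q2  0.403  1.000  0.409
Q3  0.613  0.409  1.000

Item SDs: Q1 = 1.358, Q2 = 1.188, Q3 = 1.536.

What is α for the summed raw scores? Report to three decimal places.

α = 0.732

Σσ²ᵢ = 1.358² + 1.188² + 1.536² = 5.6148
Covariances σ_ij = r_ij · s_i · s_j:
  σ(Q1,Q2) = 0.403 × 1.358 × 1.188 = 0.6502
  σ(Q1,Q3) = 0.613 × 1.358 × 1.536 = 1.2786
  σ(Q2,Q3) = 0.409 × 1.188 × 1.536 = 0.7463
σ²_T = Σσ²ᵢ + 2·Σσ_ij = 5.6148 + 2 × 2.6751 = 10.9650
α = (3/2)·(1 − 5.6148/10.9650) = 0.732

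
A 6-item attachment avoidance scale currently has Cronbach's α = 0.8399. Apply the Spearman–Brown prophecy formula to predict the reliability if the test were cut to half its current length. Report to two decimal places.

predicted reliability = 0.72

Length factor m = 1/2
α' = m·α / (1 − (1−m)·α)
   = 1/2 × 0.8399 / (1 − (1 − 1/2) × 0.8399)
   = 0.4199 / 0.5800 = 0.72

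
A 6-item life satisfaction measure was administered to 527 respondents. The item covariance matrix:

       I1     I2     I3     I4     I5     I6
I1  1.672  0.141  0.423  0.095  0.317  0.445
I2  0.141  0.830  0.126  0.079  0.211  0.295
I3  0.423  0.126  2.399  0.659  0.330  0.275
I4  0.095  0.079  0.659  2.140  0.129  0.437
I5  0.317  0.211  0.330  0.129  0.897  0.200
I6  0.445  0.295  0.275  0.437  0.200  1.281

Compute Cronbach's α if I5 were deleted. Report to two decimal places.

α = 0.52

Remaining items: I1, I2, I3, I4, I6 (k = 5).
sum of item variances = 1.672 + 0.830 + 2.399 + 2.140 + 1.281 = 8.322
σ²_T = 8.322 + 2 × 2.975 = 14.272
α (item deleted) = (5/4)·(1 − 8.322/14.272) = 0.52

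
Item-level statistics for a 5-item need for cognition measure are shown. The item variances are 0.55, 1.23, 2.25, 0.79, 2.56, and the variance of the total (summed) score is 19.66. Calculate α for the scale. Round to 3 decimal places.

α = 0.781

Σσ²ᵢ = 0.55 + 1.23 + 2.25 + 0.79 + 2.56 = 7.38
α = (k/(k−1))·(1 − Σσ²ᵢ/Var(T)) = (5/4)·(1 − 7.38/19.66) = 0.781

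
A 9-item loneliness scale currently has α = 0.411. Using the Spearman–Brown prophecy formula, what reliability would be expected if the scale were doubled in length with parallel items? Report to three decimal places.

Length factor m = 2
α' = m·α / (1 + (m−1)·α)
   = 2 × 0.411 / (1 + (2 − 1) × 0.411)
   = 0.8220 / 1.4110 = 0.583

predicted reliability = 0.583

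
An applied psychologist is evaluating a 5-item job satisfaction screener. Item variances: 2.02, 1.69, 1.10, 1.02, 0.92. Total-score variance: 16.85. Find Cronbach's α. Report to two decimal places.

α = 0.75

ΣVar(i) = 2.02 + 1.69 + 1.10 + 1.02 + 0.92 = 6.75
α = (k/(k−1))·(1 − ΣVar(i)/σ²_total) = (5/4)·(1 − 6.75/16.85) = 0.75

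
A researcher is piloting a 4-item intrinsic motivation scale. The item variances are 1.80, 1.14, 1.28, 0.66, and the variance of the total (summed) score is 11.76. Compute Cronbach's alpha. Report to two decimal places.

Cronbach's alpha = 0.78

Σσᵢ² = 1.80 + 1.14 + 1.28 + 0.66 = 4.88
α = (k/(k−1))·(1 − Σσᵢ²/Var(T)) = (4/3)·(1 − 4.88/11.76) = 0.78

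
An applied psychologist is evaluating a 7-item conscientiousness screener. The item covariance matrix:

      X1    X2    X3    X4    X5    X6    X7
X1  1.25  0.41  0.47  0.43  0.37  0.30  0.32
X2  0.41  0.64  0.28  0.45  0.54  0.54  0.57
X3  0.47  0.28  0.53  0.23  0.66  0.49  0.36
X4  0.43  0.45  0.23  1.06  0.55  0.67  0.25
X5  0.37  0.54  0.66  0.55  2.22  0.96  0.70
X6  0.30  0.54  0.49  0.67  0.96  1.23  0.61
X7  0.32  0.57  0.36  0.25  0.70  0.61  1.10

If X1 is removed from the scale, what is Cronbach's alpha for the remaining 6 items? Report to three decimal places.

α = 0.838

Remaining items: X2, X3, X4, X5, X6, X7 (k = 6).
sum of item variances = 0.64 + 0.53 + 1.06 + 2.22 + 1.23 + 1.10 = 6.78
Var(T) = 6.78 + 2 × 7.86 = 22.50
α (item deleted) = (6/5)·(1 − 6.78/22.50) = 0.838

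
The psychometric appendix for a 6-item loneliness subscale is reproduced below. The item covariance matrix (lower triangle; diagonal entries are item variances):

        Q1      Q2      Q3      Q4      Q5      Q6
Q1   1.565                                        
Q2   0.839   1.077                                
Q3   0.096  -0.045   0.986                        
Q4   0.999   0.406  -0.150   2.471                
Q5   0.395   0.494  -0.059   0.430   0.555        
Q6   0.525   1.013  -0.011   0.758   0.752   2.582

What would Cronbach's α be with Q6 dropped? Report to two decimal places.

Remaining items: Q1, Q2, Q3, Q4, Q5 (k = 5).
Σσᵢ² = 1.565 + 1.077 + 0.986 + 2.471 + 0.555 = 6.654
total variance = 6.654 + 2 × 3.405 = 13.464
α (item deleted) = (5/4)·(1 − 6.654/13.464) = 0.63

α = 0.63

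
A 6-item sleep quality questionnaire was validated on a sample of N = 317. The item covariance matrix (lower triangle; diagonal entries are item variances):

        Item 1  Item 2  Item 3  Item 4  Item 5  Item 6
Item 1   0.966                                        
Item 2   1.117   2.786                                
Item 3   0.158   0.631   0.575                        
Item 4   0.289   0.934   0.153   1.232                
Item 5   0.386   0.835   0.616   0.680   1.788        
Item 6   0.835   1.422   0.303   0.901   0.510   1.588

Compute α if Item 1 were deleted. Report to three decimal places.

Remaining items: Item 2, Item 3, Item 4, Item 5, Item 6 (k = 5).
Σσ²ᵢ = 2.786 + 0.575 + 1.232 + 1.788 + 1.588 = 7.969
Var(T) = 7.969 + 2 × 6.985 = 21.939
α (item deleted) = (5/4)·(1 − 7.969/21.939) = 0.796

α = 0.796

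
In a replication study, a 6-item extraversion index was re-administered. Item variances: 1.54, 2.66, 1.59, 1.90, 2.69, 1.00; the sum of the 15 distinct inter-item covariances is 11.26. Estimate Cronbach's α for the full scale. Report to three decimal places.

Cronbach's α = 0.797

ΣVar(i) = 1.54 + 2.66 + 1.59 + 1.90 + 2.69 + 1.00 = 11.38
Sum of distinct covariances = 11.26
σ²_T = ΣVar(i) + 2·Σcov = 11.38 + 2 × 11.26 = 33.90
α = (6/5)·(1 − 11.38/33.90) = 0.797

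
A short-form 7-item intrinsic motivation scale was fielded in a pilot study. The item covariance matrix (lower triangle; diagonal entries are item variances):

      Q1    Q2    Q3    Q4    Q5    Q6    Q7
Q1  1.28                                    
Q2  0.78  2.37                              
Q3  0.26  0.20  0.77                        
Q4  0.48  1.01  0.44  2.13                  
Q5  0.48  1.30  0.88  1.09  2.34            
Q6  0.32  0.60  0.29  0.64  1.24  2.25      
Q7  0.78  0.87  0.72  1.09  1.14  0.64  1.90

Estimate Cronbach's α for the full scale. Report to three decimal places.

Cronbach's α = 0.817

sum of item variances = 1.28 + 2.37 + 0.77 + 2.13 + 2.34 + 2.25 + 1.90 = 13.04
Σ_{i<j} σ_ij = 15.25
σ²_T = 13.04 + 2 × 15.25 = 43.54
α = (k/(k−1))·(1 − sum of item variances/σ²_T) = (7/6)·(1 − 13.04/43.54) = 0.817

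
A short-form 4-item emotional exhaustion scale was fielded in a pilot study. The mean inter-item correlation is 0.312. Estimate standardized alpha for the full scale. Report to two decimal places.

Standardized α = k·r̄ / (1 + (k−1)·r̄) = 4 × 0.312 / (1 + 3 × 0.312)
  = 1.2480 / 1.9360 = 0.64

α = 0.64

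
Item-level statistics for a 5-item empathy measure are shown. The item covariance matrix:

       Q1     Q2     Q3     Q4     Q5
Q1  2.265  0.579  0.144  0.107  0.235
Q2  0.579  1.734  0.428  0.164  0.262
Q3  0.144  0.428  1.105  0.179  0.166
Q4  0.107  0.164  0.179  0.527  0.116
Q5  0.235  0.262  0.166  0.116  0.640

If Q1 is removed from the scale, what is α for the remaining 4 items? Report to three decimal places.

Remaining items: Q2, Q3, Q4, Q5 (k = 4).
sum of item variances = 1.734 + 1.105 + 0.527 + 0.640 = 4.006
total variance = 4.006 + 2 × 1.315 = 6.636
α (item deleted) = (4/3)·(1 − 4.006/6.636) = 0.528

α = 0.528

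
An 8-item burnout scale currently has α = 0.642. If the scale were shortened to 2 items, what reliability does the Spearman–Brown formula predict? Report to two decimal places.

predicted reliability = 0.31

Length factor m = 2/8 = 0.2500
α' = m·α / (1 − (1−m)·α)
   = 2/8 × 0.642 / (1 − (1 − 2/8) × 0.642)
   = 0.1605 / 0.5185 = 0.31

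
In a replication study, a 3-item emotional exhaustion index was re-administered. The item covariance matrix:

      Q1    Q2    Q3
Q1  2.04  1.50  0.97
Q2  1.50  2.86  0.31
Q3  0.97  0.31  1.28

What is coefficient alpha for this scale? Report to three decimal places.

coefficient alpha = 0.710

ΣVar(i) = 2.04 + 2.86 + 1.28 = 6.18
Sum of the distinct covariances = 2.78
σ²_total = 6.18 + 2 × 2.78 = 11.74
α = (k/(k−1))·(1 − ΣVar(i)/σ²_total) = (3/2)·(1 − 6.18/11.74) = 0.710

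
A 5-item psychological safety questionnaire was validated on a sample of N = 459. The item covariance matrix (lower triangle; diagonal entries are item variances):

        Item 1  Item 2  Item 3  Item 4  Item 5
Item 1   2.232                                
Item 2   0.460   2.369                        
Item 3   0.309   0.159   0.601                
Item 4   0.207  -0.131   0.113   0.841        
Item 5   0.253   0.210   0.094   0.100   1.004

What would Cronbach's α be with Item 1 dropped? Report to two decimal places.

Remaining items: Item 2, Item 3, Item 4, Item 5 (k = 4).
ΣVar(i) = 2.369 + 0.601 + 0.841 + 1.004 = 4.815
total variance = 4.815 + 2 × 0.545 = 5.905
α (item deleted) = (4/3)·(1 − 4.815/5.905) = 0.25

Cronbach's α = 0.25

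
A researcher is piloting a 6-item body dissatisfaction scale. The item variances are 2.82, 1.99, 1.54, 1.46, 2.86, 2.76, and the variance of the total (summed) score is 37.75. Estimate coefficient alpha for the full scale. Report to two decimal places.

ΣVar(i) = 2.82 + 1.99 + 1.54 + 1.46 + 2.86 + 2.76 = 13.43
α = (k/(k−1))·(1 − ΣVar(i)/Var(T)) = (6/5)·(1 − 13.43/37.75) = 0.77

α = 0.77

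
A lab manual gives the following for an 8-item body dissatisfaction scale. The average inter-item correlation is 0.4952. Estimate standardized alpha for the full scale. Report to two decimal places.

Standardized α = k·r̄ / (1 + (k−1)·r̄) = 8 × 0.4952 / (1 + 7 × 0.4952)
  = 3.9616 / 4.4664 = 0.89

α = 0.89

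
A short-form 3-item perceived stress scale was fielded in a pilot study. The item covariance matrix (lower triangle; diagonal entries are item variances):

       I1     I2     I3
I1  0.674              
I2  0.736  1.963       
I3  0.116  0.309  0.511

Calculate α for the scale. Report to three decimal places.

Σσ²ᵢ = 0.674 + 1.963 + 0.511 = 3.148
Sum of the distinct covariances = 1.161
Var(T) = 3.148 + 2 × 1.161 = 5.470
α = (k/(k−1))·(1 − Σσ²ᵢ/Var(T)) = (3/2)·(1 − 3.148/5.470) = 0.637

α = 0.637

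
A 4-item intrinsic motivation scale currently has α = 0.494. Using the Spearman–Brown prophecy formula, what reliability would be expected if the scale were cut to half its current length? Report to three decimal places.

predicted reliability = 0.328

Length factor m = 1/2
α' = m·α / (1 − (1−m)·α)
   = 1/2 × 0.494 / (1 − (1 − 1/2) × 0.494)
   = 0.2470 / 0.7530 = 0.328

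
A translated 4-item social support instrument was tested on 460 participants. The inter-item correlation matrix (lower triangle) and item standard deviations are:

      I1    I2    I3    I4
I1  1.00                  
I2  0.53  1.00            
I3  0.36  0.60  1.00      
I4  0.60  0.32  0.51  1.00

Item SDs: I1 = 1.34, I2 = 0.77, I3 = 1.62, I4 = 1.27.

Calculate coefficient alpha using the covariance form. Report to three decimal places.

Σσ²ᵢ = 1.34² + 0.77² + 1.62² + 1.27² = 6.6258
Covariances σ_ij = r_ij · s_i · s_j:
  σ(I1,I2) = 0.53 × 1.34 × 0.77 = 0.5469
  σ(I1,I3) = 0.36 × 1.34 × 1.62 = 0.7815
  σ(I1,I4) = 0.60 × 1.34 × 1.27 = 1.0211
  σ(I2,I3) = 0.60 × 0.77 × 1.62 = 0.7484
  σ(I2,I4) = 0.32 × 0.77 × 1.27 = 0.3129
  σ(I3,I4) = 0.51 × 1.62 × 1.27 = 1.0493
σ²_T = Σσ²ᵢ + 2·Σσ_ij = 6.6258 + 2 × 4.4601 = 15.5460
α = (4/3)·(1 − 6.6258/15.5460) = 0.765

coefficient alpha = 0.765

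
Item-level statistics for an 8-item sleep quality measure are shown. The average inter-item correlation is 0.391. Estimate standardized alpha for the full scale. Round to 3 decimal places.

standardized alpha = 0.837

Standardized α = k·r̄ / (1 + (k−1)·r̄) = 8 × 0.391 / (1 + 7 × 0.391)
  = 3.1280 / 3.7370 = 0.837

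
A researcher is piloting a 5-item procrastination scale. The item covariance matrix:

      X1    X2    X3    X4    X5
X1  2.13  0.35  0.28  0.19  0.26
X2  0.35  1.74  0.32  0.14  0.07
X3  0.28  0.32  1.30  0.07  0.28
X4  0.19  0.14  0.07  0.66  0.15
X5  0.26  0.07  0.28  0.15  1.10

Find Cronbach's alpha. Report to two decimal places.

ΣVar(i) = 2.13 + 1.74 + 1.30 + 0.66 + 1.10 = 6.93
Σ_{i<j} σ_ij = 2.11
total variance = 6.93 + 2 × 2.11 = 11.15
α = (k/(k−1))·(1 − ΣVar(i)/total variance) = (5/4)·(1 − 6.93/11.15) = 0.47

Cronbach's alpha = 0.47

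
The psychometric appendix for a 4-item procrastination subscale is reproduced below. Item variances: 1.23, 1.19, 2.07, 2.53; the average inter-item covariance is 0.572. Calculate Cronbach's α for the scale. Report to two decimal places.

Σσ²ᵢ = 1.23 + 1.19 + 2.07 + 2.53 = 7.02
Sum of the 6 distinct covariances = 6 × 0.572 = 3.432
total variance = Σσ²ᵢ + 2·Σcov = 7.02 + 2 × 3.432 = 13.884
α = (4/3)·(1 − 7.02/13.884) = 0.66

Cronbach's α = 0.66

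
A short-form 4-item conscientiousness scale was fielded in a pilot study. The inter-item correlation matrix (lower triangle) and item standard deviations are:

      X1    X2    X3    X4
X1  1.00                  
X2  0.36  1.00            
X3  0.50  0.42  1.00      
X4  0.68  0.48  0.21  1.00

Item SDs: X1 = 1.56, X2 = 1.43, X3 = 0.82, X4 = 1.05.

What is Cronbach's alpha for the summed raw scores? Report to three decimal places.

Σσ²ᵢ = 1.56² + 1.43² + 0.82² + 1.05² = 6.2534
Covariances σ_ij = r_ij · s_i · s_j:
  σ(X1,X2) = 0.36 × 1.56 × 1.43 = 0.8031
  σ(X1,X3) = 0.50 × 1.56 × 0.82 = 0.6396
  σ(X1,X4) = 0.68 × 1.56 × 1.05 = 1.1138
  σ(X2,X3) = 0.42 × 1.43 × 0.82 = 0.4925
  σ(X2,X4) = 0.48 × 1.43 × 1.05 = 0.7207
  σ(X3,X4) = 0.21 × 0.82 × 1.05 = 0.1808
σ²_T = Σσ²ᵢ + 2·Σσ_ij = 6.2534 + 2 × 3.9505 = 14.1544
α = (4/3)·(1 − 6.2534/14.1544) = 0.744

Cronbach's alpha = 0.744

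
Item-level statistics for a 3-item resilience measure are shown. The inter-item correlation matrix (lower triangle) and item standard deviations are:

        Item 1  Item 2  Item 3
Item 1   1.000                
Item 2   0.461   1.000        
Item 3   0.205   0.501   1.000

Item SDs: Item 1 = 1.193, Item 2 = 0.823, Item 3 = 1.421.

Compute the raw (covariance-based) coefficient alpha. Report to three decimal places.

α = 0.603

Σσ²ᵢ = 1.193² + 0.823² + 1.421² = 4.1198
Covariances σ_ij = r_ij · s_i · s_j:
  σ(Item 1,Item 2) = 0.461 × 1.193 × 0.823 = 0.4526
  σ(Item 1,Item 3) = 0.205 × 1.193 × 1.421 = 0.3475
  σ(Item 2,Item 3) = 0.501 × 0.823 × 1.421 = 0.5859
σ²_T = Σσ²ᵢ + 2·Σσ_ij = 4.1198 + 2 × 1.3860 = 6.8918
α = (3/2)·(1 − 4.1198/6.8918) = 0.603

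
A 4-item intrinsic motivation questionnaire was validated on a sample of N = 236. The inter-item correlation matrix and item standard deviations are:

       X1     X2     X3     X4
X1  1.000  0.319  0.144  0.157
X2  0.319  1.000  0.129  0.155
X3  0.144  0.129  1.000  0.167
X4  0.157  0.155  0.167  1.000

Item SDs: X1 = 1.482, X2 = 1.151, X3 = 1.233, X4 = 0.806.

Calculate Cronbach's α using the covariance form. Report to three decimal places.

Cronbach's α = 0.458

Σσ²ᵢ = 1.482² + 1.151² + 1.233² + 0.806² = 5.6910
Covariances σ_ij = r_ij · s_i · s_j:
  σ(X1,X2) = 0.319 × 1.482 × 1.151 = 0.5441
  σ(X1,X3) = 0.144 × 1.482 × 1.233 = 0.2631
  σ(X1,X4) = 0.157 × 1.482 × 0.806 = 0.1875
  σ(X2,X3) = 0.129 × 1.151 × 1.233 = 0.1831
  σ(X2,X4) = 0.155 × 1.151 × 0.806 = 0.1438
  σ(X3,X4) = 0.167 × 1.233 × 0.806 = 0.1660
σ²_T = Σσ²ᵢ + 2·Σσ_ij = 5.6910 + 2 × 1.4876 = 8.6662
α = (4/3)·(1 − 5.6910/8.6662) = 0.458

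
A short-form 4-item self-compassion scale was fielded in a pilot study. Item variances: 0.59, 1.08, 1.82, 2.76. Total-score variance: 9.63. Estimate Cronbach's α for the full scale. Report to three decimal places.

Cronbach's α = 0.468

ΣVar(i) = 0.59 + 1.08 + 1.82 + 2.76 = 6.25
α = (k/(k−1))·(1 − ΣVar(i)/total variance) = (4/3)·(1 − 6.25/9.63) = 0.468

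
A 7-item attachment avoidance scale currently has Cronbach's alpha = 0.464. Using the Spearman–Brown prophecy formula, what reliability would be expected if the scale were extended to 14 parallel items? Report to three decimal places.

predicted reliability = 0.634

Length factor m = 14/7 = 2.0000
α' = m·α / (1 + (m−1)·α)
   = 14/7 × 0.464 / (1 + (14/7 − 1) × 0.464)
   = 0.9280 / 1.4640 = 0.634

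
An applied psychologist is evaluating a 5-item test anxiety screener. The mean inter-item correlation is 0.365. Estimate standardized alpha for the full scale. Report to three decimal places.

α = 0.742

Standardized α = k·r̄ / (1 + (k−1)·r̄) = 5 × 0.365 / (1 + 4 × 0.365)
  = 1.8250 / 2.4600 = 0.742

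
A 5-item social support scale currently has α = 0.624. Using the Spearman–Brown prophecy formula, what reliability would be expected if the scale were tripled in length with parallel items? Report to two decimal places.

predicted reliability = 0.83

Length factor m = 3
α' = m·α / (1 + (m−1)·α)
   = 3 × 0.624 / (1 + (3 − 1) × 0.624)
   = 1.8720 / 2.2480 = 0.83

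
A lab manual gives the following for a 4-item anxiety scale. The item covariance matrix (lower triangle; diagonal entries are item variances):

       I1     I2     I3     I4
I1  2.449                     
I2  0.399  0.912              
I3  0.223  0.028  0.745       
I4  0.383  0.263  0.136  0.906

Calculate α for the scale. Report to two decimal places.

Σσ²ᵢ = 2.449 + 0.912 + 0.745 + 0.906 = 5.012
Σ_{i<j} σ_ij = 1.432
σ²_T = 5.012 + 2 × 1.432 = 7.876
α = (k/(k−1))·(1 − Σσ²ᵢ/σ²_T) = (4/3)·(1 − 5.012/7.876) = 0.48

α = 0.48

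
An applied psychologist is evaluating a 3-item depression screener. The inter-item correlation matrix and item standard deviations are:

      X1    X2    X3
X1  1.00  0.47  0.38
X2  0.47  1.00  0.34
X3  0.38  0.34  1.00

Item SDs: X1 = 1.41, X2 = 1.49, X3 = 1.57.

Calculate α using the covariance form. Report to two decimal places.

Σσ²ᵢ = 1.41² + 1.49² + 1.57² = 6.6731
Covariances σ_ij = r_ij · s_i · s_j:
  σ(X1,X2) = 0.47 × 1.41 × 1.49 = 0.9874
  σ(X1,X3) = 0.38 × 1.41 × 1.57 = 0.8412
  σ(X2,X3) = 0.34 × 1.49 × 1.57 = 0.7954
σ²_T = Σσ²ᵢ + 2·Σσ_ij = 6.6731 + 2 × 2.6240 = 11.9211
α = (3/2)·(1 − 6.6731/11.9211) = 0.66

α = 0.66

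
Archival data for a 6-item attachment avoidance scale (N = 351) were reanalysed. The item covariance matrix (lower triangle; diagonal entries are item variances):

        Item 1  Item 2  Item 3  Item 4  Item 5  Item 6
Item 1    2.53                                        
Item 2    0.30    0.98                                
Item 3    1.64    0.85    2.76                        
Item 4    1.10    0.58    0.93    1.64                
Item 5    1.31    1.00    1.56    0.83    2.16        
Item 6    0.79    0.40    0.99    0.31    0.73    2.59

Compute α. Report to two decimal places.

sum of item variances = 2.53 + 0.98 + 2.76 + 1.64 + 2.16 + 2.59 = 12.66
Sum of the distinct covariances = 13.32
σ²_T = 12.66 + 2 × 13.32 = 39.30
α = (k/(k−1))·(1 − sum of item variances/σ²_T) = (6/5)·(1 − 12.66/39.30) = 0.81

α = 0.81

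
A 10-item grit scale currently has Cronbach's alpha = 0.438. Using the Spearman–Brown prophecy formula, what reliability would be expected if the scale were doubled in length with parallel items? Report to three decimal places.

predicted reliability = 0.609

Length factor m = 2
α' = m·α / (1 + (m−1)·α)
   = 2 × 0.438 / (1 + (2 − 1) × 0.438)
   = 0.8760 / 1.4380 = 0.609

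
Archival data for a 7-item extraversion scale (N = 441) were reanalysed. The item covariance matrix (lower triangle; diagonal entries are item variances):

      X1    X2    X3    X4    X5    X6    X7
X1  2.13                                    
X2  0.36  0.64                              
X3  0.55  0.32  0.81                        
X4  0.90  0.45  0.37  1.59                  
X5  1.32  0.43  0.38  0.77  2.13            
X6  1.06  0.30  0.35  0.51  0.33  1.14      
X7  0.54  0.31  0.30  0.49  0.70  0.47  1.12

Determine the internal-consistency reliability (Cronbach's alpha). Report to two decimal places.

Cronbach's alpha = 0.82

Σσᵢ² = 2.13 + 0.64 + 0.81 + 1.59 + 2.13 + 1.14 + 1.12 = 9.56
Sum of off-diagonal covariances = 11.21
Var(T) = 9.56 + 2 × 11.21 = 31.98
α = (k/(k−1))·(1 − Σσᵢ²/Var(T)) = (7/6)·(1 − 9.56/31.98) = 0.82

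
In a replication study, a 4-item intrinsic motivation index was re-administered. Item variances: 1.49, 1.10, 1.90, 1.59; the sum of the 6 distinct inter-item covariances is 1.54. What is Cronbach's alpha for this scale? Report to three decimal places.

Cronbach's alpha = 0.448

Σσᵢ² = 1.49 + 1.10 + 1.90 + 1.59 = 6.08
Sum of distinct covariances = 1.54
σ²_total = Σσᵢ² + 2·Σcov = 6.08 + 2 × 1.54 = 9.16
α = (4/3)·(1 − 6.08/9.16) = 0.448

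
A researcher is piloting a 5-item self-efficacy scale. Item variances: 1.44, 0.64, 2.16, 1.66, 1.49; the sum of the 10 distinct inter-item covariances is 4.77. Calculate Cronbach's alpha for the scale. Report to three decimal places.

Cronbach's alpha = 0.704

sum of item variances = 1.44 + 0.64 + 2.16 + 1.66 + 1.49 = 7.39
Sum of distinct covariances = 4.77
total variance = sum of item variances + 2·Σcov = 7.39 + 2 × 4.77 = 16.93
α = (5/4)·(1 − 7.39/16.93) = 0.704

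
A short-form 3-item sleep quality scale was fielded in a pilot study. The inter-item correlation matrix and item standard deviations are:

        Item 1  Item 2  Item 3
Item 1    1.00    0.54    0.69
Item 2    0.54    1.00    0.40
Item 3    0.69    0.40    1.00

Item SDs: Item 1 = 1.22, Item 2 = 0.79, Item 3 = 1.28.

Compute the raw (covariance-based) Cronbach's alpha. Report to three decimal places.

Σσ²ᵢ = 1.22² + 0.79² + 1.28² = 3.7509
Covariances σ_ij = r_ij · s_i · s_j:
  σ(Item 1,Item 2) = 0.54 × 1.22 × 0.79 = 0.5205
  σ(Item 1,Item 3) = 0.69 × 1.22 × 1.28 = 1.0775
  σ(Item 2,Item 3) = 0.40 × 0.79 × 1.28 = 0.4045
σ²_T = Σσ²ᵢ + 2·Σσ_ij = 3.7509 + 2 × 2.0025 = 7.7559
α = (3/2)·(1 − 3.7509/7.7559) = 0.775

Cronbach's alpha = 0.775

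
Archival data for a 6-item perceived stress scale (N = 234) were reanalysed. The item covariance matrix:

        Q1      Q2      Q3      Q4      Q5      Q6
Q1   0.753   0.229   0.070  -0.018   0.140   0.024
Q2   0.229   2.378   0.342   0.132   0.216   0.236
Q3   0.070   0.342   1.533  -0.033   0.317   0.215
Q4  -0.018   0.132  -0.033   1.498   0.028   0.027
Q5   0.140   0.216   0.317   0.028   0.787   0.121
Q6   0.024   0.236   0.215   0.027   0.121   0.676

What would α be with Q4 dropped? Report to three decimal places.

Remaining items: Q1, Q2, Q3, Q5, Q6 (k = 5).
Σσ²ᵢ = 0.753 + 2.378 + 1.533 + 0.787 + 0.676 = 6.127
σ²_total = 6.127 + 2 × 1.910 = 9.947
α (item deleted) = (5/4)·(1 − 6.127/9.947) = 0.480

α = 0.480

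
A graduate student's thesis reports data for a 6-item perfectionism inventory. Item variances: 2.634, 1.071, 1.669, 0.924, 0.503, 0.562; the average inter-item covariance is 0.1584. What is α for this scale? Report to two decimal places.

α = 0.47

sum of item variances = 2.634 + 1.071 + 1.669 + 0.924 + 0.503 + 0.562 = 7.363
Sum of the 15 distinct covariances = 15 × 0.1584 = 2.3760
σ²_total = sum of item variances + 2·Σcov = 7.363 + 2 × 2.3760 = 12.1150
α = (6/5)·(1 − 7.363/12.1150) = 0.47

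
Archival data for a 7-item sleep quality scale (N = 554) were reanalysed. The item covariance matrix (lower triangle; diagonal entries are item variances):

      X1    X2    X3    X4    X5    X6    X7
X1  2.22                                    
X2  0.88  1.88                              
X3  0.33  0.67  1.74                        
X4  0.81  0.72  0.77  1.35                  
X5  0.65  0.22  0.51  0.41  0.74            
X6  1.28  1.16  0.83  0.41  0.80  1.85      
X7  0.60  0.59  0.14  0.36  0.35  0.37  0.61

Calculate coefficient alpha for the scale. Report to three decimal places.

Σσ²ᵢ = 2.22 + 1.88 + 1.74 + 1.35 + 0.74 + 1.85 + 0.61 = 10.39
Σ_{i<j} σ_ij = 12.86
Var(T) = 10.39 + 2 × 12.86 = 36.11
α = (k/(k−1))·(1 − Σσ²ᵢ/Var(T)) = (7/6)·(1 − 10.39/36.11) = 0.831

coefficient alpha = 0.831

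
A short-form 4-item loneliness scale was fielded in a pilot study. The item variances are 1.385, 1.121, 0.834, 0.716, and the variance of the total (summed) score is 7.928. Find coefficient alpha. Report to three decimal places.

coefficient alpha = 0.651

Σσ²ᵢ = 1.385 + 1.121 + 0.834 + 0.716 = 4.056
α = (k/(k−1))·(1 − Σσ²ᵢ/Var(T)) = (4/3)·(1 − 4.056/7.928) = 0.651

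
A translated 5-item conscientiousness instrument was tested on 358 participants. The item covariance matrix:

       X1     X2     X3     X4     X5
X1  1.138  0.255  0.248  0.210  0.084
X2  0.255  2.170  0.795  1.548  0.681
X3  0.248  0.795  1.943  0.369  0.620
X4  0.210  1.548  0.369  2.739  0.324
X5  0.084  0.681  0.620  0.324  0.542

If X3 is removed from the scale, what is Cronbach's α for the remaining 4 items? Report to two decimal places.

Cronbach's α = 0.65

Remaining items: X1, X2, X4, X5 (k = 4).
sum of item variances = 1.138 + 2.170 + 2.739 + 0.542 = 6.589
σ²_total = 6.589 + 2 × 3.102 = 12.793
α (item deleted) = (4/3)·(1 − 6.589/12.793) = 0.65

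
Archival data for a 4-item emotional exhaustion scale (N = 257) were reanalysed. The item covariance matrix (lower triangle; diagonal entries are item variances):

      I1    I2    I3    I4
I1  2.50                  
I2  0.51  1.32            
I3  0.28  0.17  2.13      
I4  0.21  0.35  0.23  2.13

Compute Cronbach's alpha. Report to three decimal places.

α = 0.403

sum of item variances = 2.50 + 1.32 + 2.13 + 2.13 = 8.08
Sum of the distinct covariances = 1.75
σ²_T = 8.08 + 2 × 1.75 = 11.58
α = (k/(k−1))·(1 − sum of item variances/σ²_T) = (4/3)·(1 − 8.08/11.58) = 0.403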